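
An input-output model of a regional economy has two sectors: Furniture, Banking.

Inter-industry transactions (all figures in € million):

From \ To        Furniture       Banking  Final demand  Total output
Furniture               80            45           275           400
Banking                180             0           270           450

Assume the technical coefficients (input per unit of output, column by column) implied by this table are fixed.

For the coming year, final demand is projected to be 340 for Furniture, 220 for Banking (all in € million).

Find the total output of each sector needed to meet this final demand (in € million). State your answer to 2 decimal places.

x_F = 479.47, x_B = 435.76

Technical coefficients a_ij = z_ij / X_j:
  a_FF = 80/400 = 0.20, a_BF = 180/400 = 0.45
  a_FB = 45/450 = 0.10, a_BB = 0/450 = 0.00
I − A =
  [   0.80    -0.10]
  [  -0.45     1.00]
det(I−A) = (0.80)(1.00) − (-0.10)(-0.45) = 0.7550
adj(I−A) = [[1.00, 0.10], [0.45, 0.80]]
(I − A)⁻¹ = adj(I−A) / det(I−A) ≈
  [   1.3245     0.1325]
  [   0.5960     1.0596]
x = (I − A)⁻¹ d = adj(I−A)·d / det(I−A), with det(I−A) = 0.7550:
  x_F = (1.00·340 + 0.10·220) / 0.7550 = 362.00 / 0.7550 ≈ 479.47
  x_B = (0.45·340 + 0.80·220) / 0.7550 = 329.00 / 0.7550 ≈ 435.76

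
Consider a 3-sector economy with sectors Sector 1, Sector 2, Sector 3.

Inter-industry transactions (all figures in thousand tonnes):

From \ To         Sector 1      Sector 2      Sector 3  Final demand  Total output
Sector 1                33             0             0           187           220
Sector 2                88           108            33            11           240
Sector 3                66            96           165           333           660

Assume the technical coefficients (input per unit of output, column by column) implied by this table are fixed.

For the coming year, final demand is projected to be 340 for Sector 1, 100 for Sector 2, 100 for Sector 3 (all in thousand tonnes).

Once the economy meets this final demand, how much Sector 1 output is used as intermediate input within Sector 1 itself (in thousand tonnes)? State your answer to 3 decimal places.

Technical coefficients a_ij = z_ij / X_j:
  a_11 = 33/220 = 0.15, a_21 = 88/220 = 0.40, a_31 = 66/220 = 0.30
  a_12 = 0/240 = 0.00, a_22 = 108/240 = 0.45, a_32 = 96/240 = 0.40
  a_13 = 0/660 = 0.00, a_23 = 33/660 = 0.05, a_33 = 165/660 = 0.25
I − A =
  [   0.85     0.00     0.00]
  [  -0.40     0.55    -0.05]
  [  -0.30    -0.40     0.75]
Cofactors of I−A, C_ij = (−1)^(i+j)·(minor ij) (rows/columns in the sector order above):
  C_11 = (0.55)(0.75) − (-0.05)(-0.40) = 0.3925
  C_12 = −[(-0.40)(0.75) − (-0.05)(-0.30)] = 0.3150
  C_13 = (-0.40)(-0.40) − (0.55)(-0.30) = 0.3250
  C_21 = −[(0.00)(0.75) − (0.00)(-0.40)] = 0.0000
  C_22 = (0.85)(0.75) − (0.00)(-0.30) = 0.6375
  C_23 = −[(0.85)(-0.40) − (0.00)(-0.30)] = 0.3400
  C_31 = (0.00)(-0.05) − (0.00)(0.55) = 0.0000
  C_32 = −[(0.85)(-0.05) − (0.00)(-0.40)] = 0.0425
  C_33 = (0.85)(0.55) − (0.00)(-0.40) = 0.4675
det(I−A) = Σ_j (I−A)_1j·C_1j = (0.85)(0.3925) + (0.00)(0.3150) + (0.00)(0.3250) = 0.333625
adj(I−A) = Cᵀ =
  [ 0.3925   0.0000   0.0000]
  [ 0.3150   0.6375   0.0425]
  [ 0.3250   0.3400   0.4675]
(I − A)⁻¹ = adj(I−A) / det(I−A) ≈
  [   1.1765     0.0000     0.0000]
  [   0.9442     1.9108     0.1274]
  [   0.9741     1.0191     1.4013]
First solve x = (I − A)⁻¹ d = adj(I−A)·d / det(I−A); in particular x_1 = (0.3925·340 + 0.0000·100 + 0.0000·100) / 0.333625 = 133.45 / 0.333625 = 400.00000.
Intermediate flow from 1 to 1: z_11 = a_11 · x_1 = 0.15 × 133.45 / 0.333625 = 20.0175 / 0.333625 = 60.000.

z_11 = 60.000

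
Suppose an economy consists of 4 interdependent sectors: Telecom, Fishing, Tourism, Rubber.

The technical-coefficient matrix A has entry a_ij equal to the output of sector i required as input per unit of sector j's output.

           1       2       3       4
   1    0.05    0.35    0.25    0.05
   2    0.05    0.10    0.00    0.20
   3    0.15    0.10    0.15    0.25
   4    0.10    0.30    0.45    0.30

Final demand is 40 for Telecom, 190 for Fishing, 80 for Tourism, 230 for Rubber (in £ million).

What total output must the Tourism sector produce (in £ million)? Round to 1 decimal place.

I − A =
  [   0.95    -0.35    -0.25    -0.05]
  [  -0.05     0.90     0.00    -0.20]
  [  -0.15    -0.10     0.85    -0.25]
  [  -0.10    -0.30    -0.45     0.70]
Compute the cofactors C_ij = (−1)^(i+j)·(3×3 minor ij) of I−A; the adjugate is their transpose:
adj(I−A) = Cᵀ =
  [ 0.374250   0.220125   0.194250   0.159000]
  [ 0.054625   0.418250   0.100375   0.159250]
  [ 0.117250   0.185000   0.517000   0.245875]
  [ 0.152250   0.329625   0.403125   0.676875]
det(I−A) = Σ_j (I−A)_1j·C_1j = (0.95)(0.374250) + (-0.35)(0.054625) + (-0.25)(0.117250) + (-0.05)(0.152250) = 0.29949375
(I − A)⁻¹ = adj(I−A) / det(I−A) ≈
  [   1.2496     0.7350     0.6486     0.5309]
  [   0.1824     1.3965     0.3351     0.5317]
  [   0.3915     0.6177     1.7262     0.8210]
  [   0.5084     1.1006     1.3460     2.2601]
x = (I − A)⁻¹ d = adj(I−A)·d / det(I−A), with det(I−A) = 0.29949375:
  x_1 = (0.374250·40 + 0.220125·190 + 0.194250·80 + 0.159000·230) / 0.29949375 = 108.90375 / 0.29949375 ≈ 363.6
  x_2 = (0.054625·40 + 0.418250·190 + 0.100375·80 + 0.159250·230) / 0.29949375 = 126.31 / 0.29949375 ≈ 421.7
  x_3 = (0.117250·40 + 0.185000·190 + 0.517000·80 + 0.245875·230) / 0.29949375 = 137.75125 / 0.29949375 ≈ 459.9
  x_4 = (0.152250·40 + 0.329625·190 + 0.403125·80 + 0.676875·230) / 0.29949375 = 256.65 / 0.29949375 ≈ 856.9

x_3 = 459.9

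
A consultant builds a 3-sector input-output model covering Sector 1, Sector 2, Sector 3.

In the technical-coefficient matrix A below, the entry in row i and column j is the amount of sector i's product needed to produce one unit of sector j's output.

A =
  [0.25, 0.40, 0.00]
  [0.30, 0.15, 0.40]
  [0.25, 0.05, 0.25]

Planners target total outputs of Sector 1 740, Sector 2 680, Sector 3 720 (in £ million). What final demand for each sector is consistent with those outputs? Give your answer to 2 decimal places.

d_1 = 283.00, d_2 = 68.00, d_3 = 321.00

I − A =
  [   0.75    -0.40     0.00]
  [  -0.30     0.85    -0.40]
  [  -0.25    -0.05     0.75]
d = (I − A) x:
  d_1 = (+0.75)·740 + (-0.40)·680 + (+0.00)·720 = 283.00
  d_2 = (-0.30)·740 + (+0.85)·680 + (-0.40)·720 = 68.00
  d_3 = (-0.25)·740 + (-0.05)·680 + (+0.75)·720 = 321.00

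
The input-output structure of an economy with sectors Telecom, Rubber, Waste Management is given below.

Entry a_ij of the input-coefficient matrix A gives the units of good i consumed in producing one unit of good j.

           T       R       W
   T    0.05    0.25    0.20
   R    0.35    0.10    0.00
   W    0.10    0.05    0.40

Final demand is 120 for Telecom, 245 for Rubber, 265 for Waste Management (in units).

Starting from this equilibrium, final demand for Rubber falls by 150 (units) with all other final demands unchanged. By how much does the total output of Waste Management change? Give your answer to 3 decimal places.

I − A =
  [   0.95    -0.25    -0.20]
  [  -0.35     0.90     0.00]
  [  -0.10    -0.05     0.60]
Cofactors of I−A, C_ij = (−1)^(i+j)·(minor ij) (rows/columns in the sector order above):
  C_11 = (0.90)(0.60) − (0.00)(-0.05) = 0.5400
  C_12 = −[(-0.35)(0.60) − (0.00)(-0.10)] = 0.2100
  C_13 = (-0.35)(-0.05) − (0.90)(-0.10) = 0.1075
  C_21 = −[(-0.25)(0.60) − (-0.20)(-0.05)] = 0.1600
  C_22 = (0.95)(0.60) − (-0.20)(-0.10) = 0.5500
  C_23 = −[(0.95)(-0.05) − (-0.25)(-0.10)] = 0.0725
  C_31 = (-0.25)(0.00) − (-0.20)(0.90) = 0.1800
  C_32 = −[(0.95)(0.00) − (-0.20)(-0.35)] = 0.0700
  C_33 = (0.95)(0.90) − (-0.25)(-0.35) = 0.7675
det(I−A) = Σ_j (I−A)_1j·C_1j = (0.95)(0.5400) + (-0.25)(0.2100) + (-0.20)(0.1075) = 0.4390
adj(I−A) = Cᵀ =
  [ 0.5400   0.1600   0.1800]
  [ 0.2100   0.5500   0.0700]
  [ 0.1075   0.0725   0.7675]
(I − A)⁻¹ = adj(I−A) / det(I−A) ≈
  [   1.2301     0.3645     0.4100]
  [   0.4784     1.2528     0.1595]
  [   0.2449     0.1651     1.7483]
Δx = (I − A)⁻¹ Δd with Δd having -150 in the Rubber component and 0 elsewhere.
So Δx_W = L_WR · (-150), where L_WR = adj(I−A)_WR / det(I−A) = 0.0725 / 0.4390.
Δx_W = 0.0725 × (-150) / 0.4390 = -10.875 / 0.4390 ≈ -24.772.

Δx_W = -24.772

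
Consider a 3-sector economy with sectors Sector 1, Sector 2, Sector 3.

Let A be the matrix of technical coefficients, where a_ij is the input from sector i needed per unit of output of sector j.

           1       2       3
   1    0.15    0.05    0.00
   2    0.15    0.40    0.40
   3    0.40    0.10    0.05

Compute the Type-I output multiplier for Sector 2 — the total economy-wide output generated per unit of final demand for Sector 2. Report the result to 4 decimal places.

I − A =
  [   0.85    -0.05     0.00]
  [  -0.15     0.60    -0.40]
  [  -0.40    -0.10     0.95]
Cofactors of I−A, C_ij = (−1)^(i+j)·(minor ij) (rows/columns in the sector order above):
  C_11 = (0.60)(0.95) − (-0.40)(-0.10) = 0.5300
  C_12 = −[(-0.15)(0.95) − (-0.40)(-0.40)] = 0.3025
  C_13 = (-0.15)(-0.10) − (0.60)(-0.40) = 0.2550
  C_21 = −[(-0.05)(0.95) − (0.00)(-0.10)] = 0.0475
  C_22 = (0.85)(0.95) − (0.00)(-0.40) = 0.8075
  C_23 = −[(0.85)(-0.10) − (-0.05)(-0.40)] = 0.1050
  C_31 = (-0.05)(-0.40) − (0.00)(0.60) = 0.0200
  C_32 = −[(0.85)(-0.40) − (0.00)(-0.15)] = 0.3400
  C_33 = (0.85)(0.60) − (-0.05)(-0.15) = 0.5025
det(I−A) = Σ_j (I−A)_1j·C_1j = (0.85)(0.5300) + (-0.05)(0.3025) + (0.00)(0.2550) = 0.435375
adj(I−A) = Cᵀ =
  [ 0.5300   0.0475   0.0200]
  [ 0.3025   0.8075   0.3400]
  [ 0.2550   0.1050   0.5025]
(I − A)⁻¹ = adj(I−A) / det(I−A) ≈
  [   1.21734     0.10910     0.04594]
  [   0.69480     1.85472     0.78094]
  [   0.58570     0.24117     1.15418]
The output multiplier for sector j is the column-j sum of the Leontief inverse (I − A)⁻¹ = adj(I−A) / det(I−A).
Column 2 of adj(I−A): (0.0475, 0.8075, 0.1050); det(I−A) = 0.435375.
m_2 = (0.0475 + 0.8075 + 0.1050) / 0.435375 = 0.96 / 0.435375 ≈ 2.2050.

m_2 = 2.2050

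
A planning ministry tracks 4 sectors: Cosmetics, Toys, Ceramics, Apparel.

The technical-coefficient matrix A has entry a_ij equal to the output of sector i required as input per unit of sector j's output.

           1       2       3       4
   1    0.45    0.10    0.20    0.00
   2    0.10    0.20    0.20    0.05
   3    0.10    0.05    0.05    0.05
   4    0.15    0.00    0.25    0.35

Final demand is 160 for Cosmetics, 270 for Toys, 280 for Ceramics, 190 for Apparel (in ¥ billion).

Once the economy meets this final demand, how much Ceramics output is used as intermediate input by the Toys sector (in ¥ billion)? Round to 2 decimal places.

z_32 = 27.17

I − A =
  [   0.55    -0.10    -0.20     0.00]
  [  -0.10     0.80    -0.20    -0.05]
  [  -0.10    -0.05     0.95    -0.05]
  [  -0.15     0.00    -0.25     0.65]
Compute the cofactors C_ij = (−1)^(i+j)·(3×3 minor ij) of I−A; the adjugate is their transpose:
adj(I−A) = Cᵀ =
  [ 0.476875   0.067000   0.118250   0.014250]
  [ 0.083375   0.318250   0.092875   0.031625]
  [ 0.061625   0.025125   0.278750   0.023375]
  [ 0.133750   0.025125   0.134500   0.384000]
det(I−A) = Σ_j (I−A)_1j·C_1j = (0.55)(0.476875) + (-0.10)(0.083375) + (-0.20)(0.061625) + (0.00)(0.133750) = 0.24161875
(I − A)⁻¹ = adj(I−A) / det(I−A) ≈
  [   1.9737     0.2773     0.4894     0.0590]
  [   0.3451     1.3172     0.3844     0.1309]
  [   0.2551     0.1040     1.1537     0.0967]
  [   0.5536     0.1040     0.5567     1.5893]
First solve x = (I − A)⁻¹ d = adj(I−A)·d / det(I−A); in particular x_2 = (0.083375·160 + 0.318250·270 + 0.092875·280 + 0.031625·190) / 0.24161875 = 131.28125 / 0.24161875 ≈ 543.3405.
Intermediate flow from 3 to 2: z_32 = a_32 · x_2 = 0.05 × 131.28125 / 0.24161875 = 6.5640625 / 0.24161875 ≈ 27.17.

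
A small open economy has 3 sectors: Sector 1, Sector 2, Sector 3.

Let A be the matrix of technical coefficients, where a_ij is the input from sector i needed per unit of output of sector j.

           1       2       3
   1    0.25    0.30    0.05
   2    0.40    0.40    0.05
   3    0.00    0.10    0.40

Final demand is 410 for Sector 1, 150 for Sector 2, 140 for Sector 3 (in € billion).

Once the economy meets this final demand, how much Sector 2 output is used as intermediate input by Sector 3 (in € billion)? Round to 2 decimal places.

I − A =
  [   0.75    -0.30    -0.05]
  [  -0.40     0.60    -0.05]
  [   0.00    -0.10     0.60]
Cofactors of I−A, C_ij = (−1)^(i+j)·(minor ij) (rows/columns in the sector order above):
  C_11 = (0.60)(0.60) − (-0.05)(-0.10) = 0.3550
  C_12 = −[(-0.40)(0.60) − (-0.05)(0.00)] = 0.2400
  C_13 = (-0.40)(-0.10) − (0.60)(0.00) = 0.0400
  C_21 = −[(-0.30)(0.60) − (-0.05)(-0.10)] = 0.1850
  C_22 = (0.75)(0.60) − (-0.05)(0.00) = 0.4500
  C_23 = −[(0.75)(-0.10) − (-0.30)(0.00)] = 0.0750
  C_31 = (-0.30)(-0.05) − (-0.05)(0.60) = 0.0450
  C_32 = −[(0.75)(-0.05) − (-0.05)(-0.40)] = 0.0575
  C_33 = (0.75)(0.60) − (-0.30)(-0.40) = 0.3300
det(I−A) = Σ_j (I−A)_1j·C_1j = (0.75)(0.3550) + (-0.30)(0.2400) + (-0.05)(0.0400) = 0.19225
adj(I−A) = Cᵀ =
  [ 0.3550   0.1850   0.0450]
  [ 0.2400   0.4500   0.0575]
  [ 0.0400   0.0750   0.3300]
(I − A)⁻¹ = adj(I−A) / det(I−A) ≈
  [   1.8466     0.9623     0.2341]
  [   1.2484     2.3407     0.2991]
  [   0.2081     0.3901     1.7165]
First solve x = (I − A)⁻¹ d = adj(I−A)·d / det(I−A); in particular x_3 = (0.0400·410 + 0.0750·150 + 0.3300·140) / 0.19225 = 73.85 / 0.19225 ≈ 384.1352.
Intermediate flow from 2 to 3: z_23 = a_23 · x_3 = 0.05 × 73.85 / 0.19225 = 3.6925 / 0.19225 ≈ 19.21.

z_23 = 19.21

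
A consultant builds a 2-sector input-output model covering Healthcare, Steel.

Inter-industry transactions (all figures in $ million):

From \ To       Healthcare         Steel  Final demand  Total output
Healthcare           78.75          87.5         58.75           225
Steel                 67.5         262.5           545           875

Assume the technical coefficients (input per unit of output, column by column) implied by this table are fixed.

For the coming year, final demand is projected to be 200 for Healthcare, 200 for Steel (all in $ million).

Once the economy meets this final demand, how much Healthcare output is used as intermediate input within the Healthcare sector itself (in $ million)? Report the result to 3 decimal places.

Technical coefficients a_ij = z_ij / X_j:
  a_11 = 78.75/225 = 0.35, a_21 = 67.5/225 = 0.30
  a_12 = 87.5/875 = 0.10, a_22 = 262.5/875 = 0.30
I − A =
  [   0.65    -0.10]
  [  -0.30     0.70]
det(I−A) = (0.65)(0.70) − (-0.10)(-0.30) = 0.4250
adj(I−A) = [[0.70, 0.10], [0.30, 0.65]]
(I − A)⁻¹ = adj(I−A) / det(I−A) ≈
  [   1.6471     0.2353]
  [   0.7059     1.5294]
First solve x = (I − A)⁻¹ d = adj(I−A)·d / det(I−A); in particular x_1 = (0.70·200 + 0.10·200) / 0.4250 = 160.00 / 0.4250 ≈ 376.47059.
Intermediate flow from 1 to 1: z_11 = a_11 · x_1 = 0.35 × 160.00 / 0.4250 = 56.00 / 0.4250 ≈ 131.765.

z_11 = 131.765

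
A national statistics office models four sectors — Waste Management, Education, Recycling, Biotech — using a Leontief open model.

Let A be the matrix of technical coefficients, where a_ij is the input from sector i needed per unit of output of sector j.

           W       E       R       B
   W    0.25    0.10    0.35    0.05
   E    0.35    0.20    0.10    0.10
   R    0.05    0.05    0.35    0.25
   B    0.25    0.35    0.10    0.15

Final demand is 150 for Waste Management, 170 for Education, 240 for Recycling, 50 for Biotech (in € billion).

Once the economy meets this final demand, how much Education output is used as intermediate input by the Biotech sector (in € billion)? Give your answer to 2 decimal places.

z_EB = 60.92

I − A =
  [   0.75    -0.10    -0.35    -0.05]
  [  -0.35     0.80    -0.10    -0.10]
  [  -0.05    -0.05     0.65    -0.25]
  [  -0.25    -0.35    -0.10     0.85]
Compute the cofactors C_ij = (−1)^(i+j)·(3×3 minor ij) of I−A; the adjugate is their transpose:
adj(I−A) = Cᵀ =
  [ 0.385750   0.109875   0.241000   0.106500]
  [ 0.211875   0.350500   0.184625   0.108000]
  [ 0.129000   0.108250   0.435375   0.148375]
  [ 0.215875   0.189375   0.198125   0.342875]
det(I−A) = Σ_j (I−A)_1j·C_1j = (0.75)(0.385750) + (-0.10)(0.211875) + (-0.35)(0.129000) + (-0.05)(0.215875) = 0.21218125
(I − A)⁻¹ = adj(I−A) / det(I−A) ≈
  [   1.8180     0.5178     1.1358     0.5019]
  [   0.9986     1.6519     0.8701     0.5090]
  [   0.6080     0.5102     2.0519     0.6993]
  [   1.0174     0.8925     0.9338     1.6160]
First solve x = (I − A)⁻¹ d = adj(I−A)·d / det(I−A); in particular x_B = (0.215875·150 + 0.189375·170 + 0.198125·240 + 0.342875·50) / 0.21218125 = 129.26875 / 0.21218125 ≈ 609.2374.
Intermediate flow from E to B: z_EB = a_EB · x_B = 0.10 × 129.26875 / 0.21218125 = 12.926875 / 0.21218125 ≈ 60.92.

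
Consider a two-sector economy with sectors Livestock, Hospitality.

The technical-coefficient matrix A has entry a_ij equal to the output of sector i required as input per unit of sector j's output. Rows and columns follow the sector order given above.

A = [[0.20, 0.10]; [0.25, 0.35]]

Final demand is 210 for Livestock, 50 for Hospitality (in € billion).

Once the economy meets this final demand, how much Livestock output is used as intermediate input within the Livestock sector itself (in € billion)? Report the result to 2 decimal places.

I − A =
  [   0.80    -0.10]
  [  -0.25     0.65]
det(I−A) = (0.80)(0.65) − (-0.10)(-0.25) = 0.4950
adj(I−A) = [[0.65, 0.10], [0.25, 0.80]]
(I − A)⁻¹ = adj(I−A) / det(I−A) ≈
  [   1.3131     0.2020]
  [   0.5051     1.6162]
First solve x = (I − A)⁻¹ d = adj(I−A)·d / det(I−A); in particular x_L = (0.65·210 + 0.10·50) / 0.4950 = 141.50 / 0.4950 ≈ 285.8586.
Intermediate flow from L to L: z_LL = a_LL · x_L = 0.20 × 141.50 / 0.4950 = 28.30 / 0.4950 ≈ 57.17.

z_LL = 57.17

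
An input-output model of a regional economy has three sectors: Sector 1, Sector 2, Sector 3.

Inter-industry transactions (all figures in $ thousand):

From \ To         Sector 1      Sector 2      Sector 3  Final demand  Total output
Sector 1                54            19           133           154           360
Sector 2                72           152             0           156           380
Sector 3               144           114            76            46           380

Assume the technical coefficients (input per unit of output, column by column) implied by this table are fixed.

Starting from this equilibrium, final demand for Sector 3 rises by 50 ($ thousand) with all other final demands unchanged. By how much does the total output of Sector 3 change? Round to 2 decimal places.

Δx_3 = 84.75

Technical coefficients a_ij = z_ij / X_j:
  a_11 = 54/360 = 0.15, a_21 = 72/360 = 0.20, a_31 = 144/360 = 0.40
  a_12 = 19/380 = 0.05, a_22 = 152/380 = 0.40, a_32 = 114/380 = 0.30
  a_13 = 133/380 = 0.35, a_23 = 0/380 = 0.00, a_33 = 76/380 = 0.20
I − A =
  [   0.85    -0.05    -0.35]
  [  -0.20     0.60     0.00]
  [  -0.40    -0.30     0.80]
Cofactors of I−A, C_ij = (−1)^(i+j)·(minor ij) (rows/columns in the sector order above):
  C_11 = (0.60)(0.80) − (0.00)(-0.30) = 0.4800
  C_12 = −[(-0.20)(0.80) − (0.00)(-0.40)] = 0.1600
  C_13 = (-0.20)(-0.30) − (0.60)(-0.40) = 0.3000
  C_21 = −[(-0.05)(0.80) − (-0.35)(-0.30)] = 0.1450
  C_22 = (0.85)(0.80) − (-0.35)(-0.40) = 0.5400
  C_23 = −[(0.85)(-0.30) − (-0.05)(-0.40)] = 0.2750
  C_31 = (-0.05)(0.00) − (-0.35)(0.60) = 0.2100
  C_32 = −[(0.85)(0.00) − (-0.35)(-0.20)] = 0.0700
  C_33 = (0.85)(0.60) − (-0.05)(-0.20) = 0.5000
det(I−A) = Σ_j (I−A)_1j·C_1j = (0.85)(0.4800) + (-0.05)(0.1600) + (-0.35)(0.3000) = 0.2950
adj(I−A) = Cᵀ =
  [ 0.4800   0.1450   0.2100]
  [ 0.1600   0.5400   0.0700]
  [ 0.3000   0.2750   0.5000]
(I − A)⁻¹ = adj(I−A) / det(I−A) ≈
  [   1.6271     0.4915     0.7119]
  [   0.5424     1.8305     0.2373]
  [   1.0169     0.9322     1.6949]
Δx = (I − A)⁻¹ Δd with Δd having +50 in the Sector 3 component and 0 elsewhere.
So Δx_3 = L_33 · (+50), where L_33 = adj(I−A)_33 / det(I−A) = 0.5000 / 0.2950.
Δx_3 = 0.5000 × (+50) / 0.2950 = 25.00 / 0.2950 ≈ 84.75.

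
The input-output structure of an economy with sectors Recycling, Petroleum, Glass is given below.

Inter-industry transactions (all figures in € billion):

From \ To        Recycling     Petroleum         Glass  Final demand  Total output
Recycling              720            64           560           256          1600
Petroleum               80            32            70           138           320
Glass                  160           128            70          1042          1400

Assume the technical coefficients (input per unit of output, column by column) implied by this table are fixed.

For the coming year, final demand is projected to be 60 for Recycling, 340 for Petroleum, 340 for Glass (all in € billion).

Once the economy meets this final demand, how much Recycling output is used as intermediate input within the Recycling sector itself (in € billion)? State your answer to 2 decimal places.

Technical coefficients a_ij = z_ij / X_j:
  a_RR = 720/1600 = 0.45, a_PR = 80/1600 = 0.05, a_GR = 160/1600 = 0.10
  a_RP = 64/320 = 0.20, a_PP = 32/320 = 0.10, a_GP = 128/320 = 0.40
  a_RG = 560/1400 = 0.40, a_PG = 70/1400 = 0.05, a_GG = 70/1400 = 0.05
I − A =
  [   0.55    -0.20    -0.40]
  [  -0.05     0.90    -0.05]
  [  -0.10    -0.40     0.95]
Cofactors of I−A, C_ij = (−1)^(i+j)·(minor ij) (rows/columns in the sector order above):
  C_11 = (0.90)(0.95) − (-0.05)(-0.40) = 0.8350
  C_12 = −[(-0.05)(0.95) − (-0.05)(-0.10)] = 0.0525
  C_13 = (-0.05)(-0.40) − (0.90)(-0.10) = 0.1100
  C_21 = −[(-0.20)(0.95) − (-0.40)(-0.40)] = 0.3500
  C_22 = (0.55)(0.95) − (-0.40)(-0.10) = 0.4825
  C_23 = −[(0.55)(-0.40) − (-0.20)(-0.10)] = 0.2400
  C_31 = (-0.20)(-0.05) − (-0.40)(0.90) = 0.3700
  C_32 = −[(0.55)(-0.05) − (-0.40)(-0.05)] = 0.0475
  C_33 = (0.55)(0.90) − (-0.20)(-0.05) = 0.4850
det(I−A) = Σ_j (I−A)_1j·C_1j = (0.55)(0.8350) + (-0.20)(0.0525) + (-0.40)(0.1100) = 0.40475
adj(I−A) = Cᵀ =
  [ 0.8350   0.3500   0.3700]
  [ 0.0525   0.4825   0.0475]
  [ 0.1100   0.2400   0.4850]
(I − A)⁻¹ = adj(I−A) / det(I−A) ≈
  [   2.0630     0.8647     0.9141]
  [   0.1297     1.1921     0.1174]
  [   0.2718     0.5930     1.1983]
First solve x = (I − A)⁻¹ d = adj(I−A)·d / det(I−A); in particular x_R = (0.8350·60 + 0.3500·340 + 0.3700·340) / 0.40475 = 294.90 / 0.40475 ≈ 728.5979.
Intermediate flow from R to R: z_RR = a_RR · x_R = 0.45 × 294.90 / 0.40475 = 132.705 / 0.40475 ≈ 327.87.

z_RR = 327.87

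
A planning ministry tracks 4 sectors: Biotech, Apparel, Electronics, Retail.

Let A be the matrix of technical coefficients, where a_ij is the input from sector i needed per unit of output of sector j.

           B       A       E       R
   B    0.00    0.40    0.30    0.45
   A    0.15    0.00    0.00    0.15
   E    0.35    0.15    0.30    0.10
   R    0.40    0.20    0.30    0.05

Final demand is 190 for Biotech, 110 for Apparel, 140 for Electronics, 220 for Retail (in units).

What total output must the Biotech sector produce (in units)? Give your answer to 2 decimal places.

x_B = 1259.92

I − A =
  [   1.00    -0.40    -0.30    -0.45]
  [  -0.15     1.00     0.00    -0.15]
  [  -0.35    -0.15     0.70    -0.10]
  [  -0.40    -0.20    -0.30     0.95]
Compute the cofactors C_ij = (−1)^(i+j)·(3×3 minor ij) of I−A; the adjugate is their transpose:
adj(I−A) = Cᵀ =
  [ 0.607250   0.386000   0.429000   0.393750]
  [ 0.153000   0.350000   0.126000   0.141000]
  [ 0.395375   0.316000   0.645500   0.305125]
  [ 0.412750   0.336000   0.411000   0.546250]
det(I−A) = Σ_j (I−A)_1j·C_1j = (1.00)(0.607250) + (-0.40)(0.153000) + (-0.30)(0.395375) + (-0.45)(0.412750) = 0.2417
(I − A)⁻¹ = adj(I−A) / det(I−A) ≈
  [   2.5124     1.5970     1.7749     1.6291]
  [   0.6330     1.4481     0.5213     0.5834]
  [   1.6358     1.3074     2.6707     1.2624]
  [   1.7077     1.3902     1.7005     2.2600]
x = (I − A)⁻¹ d = adj(I−A)·d / det(I−A), with det(I−A) = 0.2417:
  x_B = (0.607250·190 + 0.386000·110 + 0.429000·140 + 0.393750·220) / 0.2417 = 304.5225 / 0.2417 ≈ 1259.92
  x_A = (0.153000·190 + 0.350000·110 + 0.126000·140 + 0.141000·220) / 0.2417 = 116.23 / 0.2417 ≈ 480.89
  x_E = (0.395375·190 + 0.316000·110 + 0.645500·140 + 0.305125·220) / 0.2417 = 267.37875 / 0.2417 ≈ 1106.24
  x_R = (0.412750·190 + 0.336000·110 + 0.411000·140 + 0.546250·220) / 0.2417 = 293.0975 / 0.2417 ≈ 1212.65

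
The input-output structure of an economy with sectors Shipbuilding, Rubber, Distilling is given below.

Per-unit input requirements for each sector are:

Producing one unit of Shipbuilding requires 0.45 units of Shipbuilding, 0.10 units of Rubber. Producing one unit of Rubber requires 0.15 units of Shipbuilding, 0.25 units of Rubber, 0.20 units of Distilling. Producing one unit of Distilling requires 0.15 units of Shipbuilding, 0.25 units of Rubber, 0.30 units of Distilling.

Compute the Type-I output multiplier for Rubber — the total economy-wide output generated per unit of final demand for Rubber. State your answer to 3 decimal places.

I − A =
  [   0.55    -0.15    -0.15]
  [  -0.10     0.75    -0.25]
  [   0.00    -0.20     0.70]
Cofactors of I−A, C_ij = (−1)^(i+j)·(minor ij) (rows/columns in the sector order above):
  C_11 = (0.75)(0.70) − (-0.25)(-0.20) = 0.4750
  C_12 = −[(-0.10)(0.70) − (-0.25)(0.00)] = 0.0700
  C_13 = (-0.10)(-0.20) − (0.75)(0.00) = 0.0200
  C_21 = −[(-0.15)(0.70) − (-0.15)(-0.20)] = 0.1350
  C_22 = (0.55)(0.70) − (-0.15)(0.00) = 0.3850
  C_23 = −[(0.55)(-0.20) − (-0.15)(0.00)] = 0.1100
  C_31 = (-0.15)(-0.25) − (-0.15)(0.75) = 0.1500
  C_32 = −[(0.55)(-0.25) − (-0.15)(-0.10)] = 0.1525
  C_33 = (0.55)(0.75) − (-0.15)(-0.10) = 0.3975
det(I−A) = Σ_j (I−A)_1j·C_1j = (0.55)(0.4750) + (-0.15)(0.0700) + (-0.15)(0.0200) = 0.24775
adj(I−A) = Cᵀ =
  [ 0.4750   0.1350   0.1500]
  [ 0.0700   0.3850   0.1525]
  [ 0.0200   0.1100   0.3975]
(I − A)⁻¹ = adj(I−A) / det(I−A) ≈
  [   1.9173     0.5449     0.6054]
  [   0.2825     1.5540     0.6155]
  [   0.0807     0.4440     1.6044]
The output multiplier for sector j is the column-j sum of the Leontief inverse (I − A)⁻¹ = adj(I−A) / det(I−A).
Column 2 of adj(I−A): (0.1350, 0.3850, 0.1100); det(I−A) = 0.24775.
m_2 = (0.1350 + 0.3850 + 0.1100) / 0.24775 = 0.63 / 0.24775 ≈ 2.543.

m_2 = 2.543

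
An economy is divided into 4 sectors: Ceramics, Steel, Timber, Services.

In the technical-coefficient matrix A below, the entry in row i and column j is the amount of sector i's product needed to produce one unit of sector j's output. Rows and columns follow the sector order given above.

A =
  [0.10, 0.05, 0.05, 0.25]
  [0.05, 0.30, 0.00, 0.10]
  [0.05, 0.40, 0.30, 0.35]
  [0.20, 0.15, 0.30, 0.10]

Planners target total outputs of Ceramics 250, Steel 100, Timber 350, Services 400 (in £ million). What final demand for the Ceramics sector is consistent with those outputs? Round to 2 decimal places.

I − A =
  [   0.90    -0.05    -0.05    -0.25]
  [  -0.05     0.70     0.00    -0.10]
  [  -0.05    -0.40     0.70    -0.35]
  [  -0.20    -0.15    -0.30     0.90]
d = (I − A) x:
  d_1 = (+0.90)·250 + (-0.05)·100 + (-0.05)·350 + (-0.25)·400 = 102.50
  d_2 = (-0.05)·250 + (+0.70)·100 + (+0.00)·350 + (-0.10)·400 = 17.50
  d_3 = (-0.05)·250 + (-0.40)·100 + (+0.70)·350 + (-0.35)·400 = 52.50
  d_4 = (-0.20)·250 + (-0.15)·100 + (-0.30)·350 + (+0.90)·400 = 190.00

d_1 = 102.50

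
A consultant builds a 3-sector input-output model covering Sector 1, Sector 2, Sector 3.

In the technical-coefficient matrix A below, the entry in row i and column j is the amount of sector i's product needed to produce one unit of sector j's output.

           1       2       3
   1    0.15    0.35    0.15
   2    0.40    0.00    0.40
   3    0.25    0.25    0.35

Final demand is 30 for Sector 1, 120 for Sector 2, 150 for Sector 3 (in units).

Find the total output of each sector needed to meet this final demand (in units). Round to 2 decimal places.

x_1 = 317.65, x_2 = 458.82, x_3 = 529.41

I − A =
  [   0.85    -0.35    -0.15]
  [  -0.40     1.00    -0.40]
  [  -0.25    -0.25     0.65]
Cofactors of I−A, C_ij = (−1)^(i+j)·(minor ij) (rows/columns in the sector order above):
  C_11 = (1.00)(0.65) − (-0.40)(-0.25) = 0.5500
  C_12 = −[(-0.40)(0.65) − (-0.40)(-0.25)] = 0.3600
  C_13 = (-0.40)(-0.25) − (1.00)(-0.25) = 0.3500
  C_21 = −[(-0.35)(0.65) − (-0.15)(-0.25)] = 0.2650
  C_22 = (0.85)(0.65) − (-0.15)(-0.25) = 0.5150
  C_23 = −[(0.85)(-0.25) − (-0.35)(-0.25)] = 0.3000
  C_31 = (-0.35)(-0.40) − (-0.15)(1.00) = 0.2900
  C_32 = −[(0.85)(-0.40) − (-0.15)(-0.40)] = 0.4000
  C_33 = (0.85)(1.00) − (-0.35)(-0.40) = 0.7100
det(I−A) = Σ_j (I−A)_1j·C_1j = (0.85)(0.5500) + (-0.35)(0.3600) + (-0.15)(0.3500) = 0.2890
adj(I−A) = Cᵀ =
  [ 0.5500   0.2650   0.2900]
  [ 0.3600   0.5150   0.4000]
  [ 0.3500   0.3000   0.7100]
(I − A)⁻¹ = adj(I−A) / det(I−A) ≈
  [   1.9031     0.9170     1.0035]
  [   1.2457     1.7820     1.3841]
  [   1.2111     1.0381     2.4567]
x = (I − A)⁻¹ d = adj(I−A)·d / det(I−A), with det(I−A) = 0.2890:
  x_1 = (0.5500·30 + 0.2650·120 + 0.2900·150) / 0.2890 = 91.80 / 0.2890 ≈ 317.65
  x_2 = (0.3600·30 + 0.5150·120 + 0.4000·150) / 0.2890 = 132.60 / 0.2890 ≈ 458.82
  x_3 = (0.3500·30 + 0.3000·120 + 0.7100·150) / 0.2890 = 153.00 / 0.2890 ≈ 529.41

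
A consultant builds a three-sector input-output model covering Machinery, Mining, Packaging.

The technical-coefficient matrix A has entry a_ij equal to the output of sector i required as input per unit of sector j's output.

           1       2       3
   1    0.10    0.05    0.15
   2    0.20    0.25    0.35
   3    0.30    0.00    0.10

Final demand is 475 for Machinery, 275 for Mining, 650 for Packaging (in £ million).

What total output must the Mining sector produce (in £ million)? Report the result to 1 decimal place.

x_2 = 1018.8

I − A =
  [   0.90    -0.05    -0.15]
  [  -0.20     0.75    -0.35]
  [  -0.30     0.00     0.90]
Cofactors of I−A, C_ij = (−1)^(i+j)·(minor ij) (rows/columns in the sector order above):
  C_11 = (0.75)(0.90) − (-0.35)(0.00) = 0.6750
  C_12 = −[(-0.20)(0.90) − (-0.35)(-0.30)] = 0.2850
  C_13 = (-0.20)(0.00) − (0.75)(-0.30) = 0.2250
  C_21 = −[(-0.05)(0.90) − (-0.15)(0.00)] = 0.0450
  C_22 = (0.90)(0.90) − (-0.15)(-0.30) = 0.7650
  C_23 = −[(0.90)(0.00) − (-0.05)(-0.30)] = 0.0150
  C_31 = (-0.05)(-0.35) − (-0.15)(0.75) = 0.1300
  C_32 = −[(0.90)(-0.35) − (-0.15)(-0.20)] = 0.3450
  C_33 = (0.90)(0.75) − (-0.05)(-0.20) = 0.6650
det(I−A) = Σ_j (I−A)_1j·C_1j = (0.90)(0.6750) + (-0.05)(0.2850) + (-0.15)(0.2250) = 0.5595
adj(I−A) = Cᵀ =
  [ 0.6750   0.0450   0.1300]
  [ 0.2850   0.7650   0.3450]
  [ 0.2250   0.0150   0.6650]
(I − A)⁻¹ = adj(I−A) / det(I−A) ≈
  [   1.2064     0.0804     0.2324]
  [   0.5094     1.3673     0.6166]
  [   0.4021     0.0268     1.1886]
x = (I − A)⁻¹ d = adj(I−A)·d / det(I−A), with det(I−A) = 0.5595:
  x_1 = (0.6750·475 + 0.0450·275 + 0.1300·650) / 0.5595 = 417.50 / 0.5595 ≈ 746.2
  x_2 = (0.2850·475 + 0.7650·275 + 0.3450·650) / 0.5595 = 570.00 / 0.5595 ≈ 1018.8
  x_3 = (0.2250·475 + 0.0150·275 + 0.6650·650) / 0.5595 = 543.25 / 0.5595 ≈ 971.0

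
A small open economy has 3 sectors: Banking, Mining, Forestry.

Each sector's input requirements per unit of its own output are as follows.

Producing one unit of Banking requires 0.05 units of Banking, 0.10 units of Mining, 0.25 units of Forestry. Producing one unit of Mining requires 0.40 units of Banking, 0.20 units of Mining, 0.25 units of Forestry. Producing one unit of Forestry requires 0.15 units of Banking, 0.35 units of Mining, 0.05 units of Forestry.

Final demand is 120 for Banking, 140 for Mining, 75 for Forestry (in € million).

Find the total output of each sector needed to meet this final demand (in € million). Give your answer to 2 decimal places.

I − A =
  [   0.95    -0.40    -0.15]
  [  -0.10     0.80    -0.35]
  [  -0.25    -0.25     0.95]
Cofactors of I−A, C_ij = (−1)^(i+j)·(minor ij) (rows/columns in the sector order above):
  C_11 = (0.80)(0.95) − (-0.35)(-0.25) = 0.6725
  C_12 = −[(-0.10)(0.95) − (-0.35)(-0.25)] = 0.1825
  C_13 = (-0.10)(-0.25) − (0.80)(-0.25) = 0.2250
  C_21 = −[(-0.40)(0.95) − (-0.15)(-0.25)] = 0.4175
  C_22 = (0.95)(0.95) − (-0.15)(-0.25) = 0.8650
  C_23 = −[(0.95)(-0.25) − (-0.40)(-0.25)] = 0.3375
  C_31 = (-0.40)(-0.35) − (-0.15)(0.80) = 0.2600
  C_32 = −[(0.95)(-0.35) − (-0.15)(-0.10)] = 0.3475
  C_33 = (0.95)(0.80) − (-0.40)(-0.10) = 0.7200
det(I−A) = Σ_j (I−A)_1j·C_1j = (0.95)(0.6725) + (-0.40)(0.1825) + (-0.15)(0.2250) = 0.532125
adj(I−A) = Cᵀ =
  [ 0.6725   0.4175   0.2600]
  [ 0.1825   0.8650   0.3475]
  [ 0.2250   0.3375   0.7200]
(I − A)⁻¹ = adj(I−A) / det(I−A) ≈
  [   1.2638     0.7846     0.4886]
  [   0.3430     1.6256     0.6530]
  [   0.4228     0.6342     1.3531]
x = (I − A)⁻¹ d = adj(I−A)·d / det(I−A), with det(I−A) = 0.532125:
  x_B = (0.6725·120 + 0.4175·140 + 0.2600·75) / 0.532125 = 158.65 / 0.532125 ≈ 298.14
  x_M = (0.1825·120 + 0.8650·140 + 0.3475·75) / 0.532125 = 169.0625 / 0.532125 ≈ 317.71
  x_F = (0.2250·120 + 0.3375·140 + 0.7200·75) / 0.532125 = 128.25 / 0.532125 ≈ 241.01

x_B = 298.14, x_M = 317.71, x_F = 241.01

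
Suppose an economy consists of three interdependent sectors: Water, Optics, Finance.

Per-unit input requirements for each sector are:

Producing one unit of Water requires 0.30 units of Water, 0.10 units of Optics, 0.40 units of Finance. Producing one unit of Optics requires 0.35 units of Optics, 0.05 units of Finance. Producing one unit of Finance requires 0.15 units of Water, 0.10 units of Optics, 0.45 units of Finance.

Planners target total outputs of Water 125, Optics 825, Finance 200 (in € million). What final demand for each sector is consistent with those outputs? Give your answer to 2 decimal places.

I − A =
  [   0.70     0.00    -0.15]
  [  -0.10     0.65    -0.10]
  [  -0.40    -0.05     0.55]
d = (I − A) x:
  d_W = (+0.70)·125 + (+0.00)·825 + (-0.15)·200 = 57.50
  d_O = (-0.10)·125 + (+0.65)·825 + (-0.10)·200 = 503.75
  d_F = (-0.40)·125 + (-0.05)·825 + (+0.55)·200 = 18.75

d_W = 57.50, d_O = 503.75, d_F = 18.75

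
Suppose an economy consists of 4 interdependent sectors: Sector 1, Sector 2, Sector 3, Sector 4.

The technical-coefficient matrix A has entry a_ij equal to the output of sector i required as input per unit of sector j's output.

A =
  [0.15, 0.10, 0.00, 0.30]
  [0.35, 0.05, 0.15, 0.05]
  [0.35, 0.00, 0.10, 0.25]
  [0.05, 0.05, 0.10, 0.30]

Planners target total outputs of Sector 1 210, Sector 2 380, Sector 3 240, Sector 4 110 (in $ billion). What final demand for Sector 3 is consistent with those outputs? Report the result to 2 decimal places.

d_3 = 115.00

I − A =
  [   0.85    -0.10     0.00    -0.30]
  [  -0.35     0.95    -0.15    -0.05]
  [  -0.35     0.00     0.90    -0.25]
  [  -0.05    -0.05    -0.10     0.70]
d = (I − A) x:
  d_1 = (+0.85)·210 + (-0.10)·380 + (+0.00)·240 + (-0.30)·110 = 107.50
  d_2 = (-0.35)·210 + (+0.95)·380 + (-0.15)·240 + (-0.05)·110 = 246.00
  d_3 = (-0.35)·210 + (+0.00)·380 + (+0.90)·240 + (-0.25)·110 = 115.00
  d_4 = (-0.05)·210 + (-0.05)·380 + (-0.10)·240 + (+0.70)·110 = 23.50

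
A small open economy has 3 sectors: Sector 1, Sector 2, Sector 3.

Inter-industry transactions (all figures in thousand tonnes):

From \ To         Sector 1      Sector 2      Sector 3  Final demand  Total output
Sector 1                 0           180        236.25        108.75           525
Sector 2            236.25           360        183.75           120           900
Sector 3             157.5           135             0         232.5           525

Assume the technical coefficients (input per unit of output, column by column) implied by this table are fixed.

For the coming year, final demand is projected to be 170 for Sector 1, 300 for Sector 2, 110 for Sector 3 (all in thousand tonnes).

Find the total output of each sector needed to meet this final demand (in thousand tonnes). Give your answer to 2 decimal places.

x_1 = 648.14, x_2 = 1275.28, x_3 = 495.73

Technical coefficients a_ij = z_ij / X_j:
  a_11 = 0/525 = 0.00, a_21 = 236.25/525 = 0.45, a_31 = 157.5/525 = 0.30
  a_12 = 180/900 = 0.20, a_22 = 360/900 = 0.40, a_32 = 135/900 = 0.15
  a_13 = 236.25/525 = 0.45, a_23 = 183.75/525 = 0.35, a_33 = 0/525 = 0.00
I − A =
  [   1.00    -0.20    -0.45]
  [  -0.45     0.60    -0.35]
  [  -0.30    -0.15     1.00]
Cofactors of I−A, C_ij = (−1)^(i+j)·(minor ij) (rows/columns in the sector order above):
  C_11 = (0.60)(1.00) − (-0.35)(-0.15) = 0.5475
  C_12 = −[(-0.45)(1.00) − (-0.35)(-0.30)] = 0.5550
  C_13 = (-0.45)(-0.15) − (0.60)(-0.30) = 0.2475
  C_21 = −[(-0.20)(1.00) − (-0.45)(-0.15)] = 0.2675
  C_22 = (1.00)(1.00) − (-0.45)(-0.30) = 0.8650
  C_23 = −[(1.00)(-0.15) − (-0.20)(-0.30)] = 0.2100
  C_31 = (-0.20)(-0.35) − (-0.45)(0.60) = 0.3400
  C_32 = −[(1.00)(-0.35) − (-0.45)(-0.45)] = 0.5525
  C_33 = (1.00)(0.60) − (-0.20)(-0.45) = 0.5100
det(I−A) = Σ_j (I−A)_1j·C_1j = (1.00)(0.5475) + (-0.20)(0.5550) + (-0.45)(0.2475) = 0.325125
adj(I−A) = Cᵀ =
  [ 0.5475   0.2675   0.3400]
  [ 0.5550   0.8650   0.5525]
  [ 0.2475   0.2100   0.5100]
(I − A)⁻¹ = adj(I−A) / det(I−A) ≈
  [   1.6840     0.8228     1.0458]
  [   1.7070     2.6605     1.6993]
  [   0.7612     0.6459     1.5686]
x = (I − A)⁻¹ d = adj(I−A)·d / det(I−A), with det(I−A) = 0.325125:
  x_1 = (0.5475·170 + 0.2675·300 + 0.3400·110) / 0.325125 = 210.725 / 0.325125 ≈ 648.14
  x_2 = (0.5550·170 + 0.8650·300 + 0.5525·110) / 0.325125 = 414.625 / 0.325125 ≈ 1275.28
  x_3 = (0.2475·170 + 0.2100·300 + 0.5100·110) / 0.325125 = 161.175 / 0.325125 ≈ 495.73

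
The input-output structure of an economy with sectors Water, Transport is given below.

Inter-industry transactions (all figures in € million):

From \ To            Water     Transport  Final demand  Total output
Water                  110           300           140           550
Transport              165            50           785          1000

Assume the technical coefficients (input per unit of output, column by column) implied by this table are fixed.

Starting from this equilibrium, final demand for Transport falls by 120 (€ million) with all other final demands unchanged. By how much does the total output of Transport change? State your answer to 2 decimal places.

Δx_2 = -143.28

Technical coefficients a_ij = z_ij / X_j:
  a_11 = 110/550 = 0.20, a_21 = 165/550 = 0.30
  a_12 = 300/1000 = 0.30, a_22 = 50/1000 = 0.05
I − A =
  [   0.80    -0.30]
  [  -0.30     0.95]
det(I−A) = (0.80)(0.95) − (-0.30)(-0.30) = 0.6700
adj(I−A) = [[0.95, 0.30], [0.30, 0.80]]
(I − A)⁻¹ = adj(I−A) / det(I−A) ≈
  [   1.4179     0.4478]
  [   0.4478     1.1940]
Δx = (I − A)⁻¹ Δd with Δd having -120 in the Transport component and 0 elsewhere.
So Δx_2 = L_22 · (-120), where L_22 = adj(I−A)_22 / det(I−A) = 0.80 / 0.6700.
Δx_2 = 0.80 × (-120) / 0.6700 = -96.00 / 0.6700 ≈ -143.28.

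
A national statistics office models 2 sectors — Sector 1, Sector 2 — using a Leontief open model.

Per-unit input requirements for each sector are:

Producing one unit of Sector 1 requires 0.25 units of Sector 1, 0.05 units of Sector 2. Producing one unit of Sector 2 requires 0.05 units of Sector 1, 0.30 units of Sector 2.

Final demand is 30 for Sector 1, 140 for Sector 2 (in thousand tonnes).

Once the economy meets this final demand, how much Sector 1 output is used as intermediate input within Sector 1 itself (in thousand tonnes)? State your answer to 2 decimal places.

I − A =
  [   0.75    -0.05]
  [  -0.05     0.70]
det(I−A) = (0.75)(0.70) − (-0.05)(-0.05) = 0.5225
adj(I−A) = [[0.70, 0.05], [0.05, 0.75]]
(I − A)⁻¹ = adj(I−A) / det(I−A) ≈
  [   1.3397     0.0957]
  [   0.0957     1.4354]
First solve x = (I − A)⁻¹ d = adj(I−A)·d / det(I−A); in particular x_1 = (0.70·30 + 0.05·140) / 0.5225 = 28.00 / 0.5225 ≈ 53.5885.
Intermediate flow from 1 to 1: z_11 = a_11 · x_1 = 0.25 × 28.00 / 0.5225 = 7.00 / 0.5225 ≈ 13.40.

z_11 = 13.40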